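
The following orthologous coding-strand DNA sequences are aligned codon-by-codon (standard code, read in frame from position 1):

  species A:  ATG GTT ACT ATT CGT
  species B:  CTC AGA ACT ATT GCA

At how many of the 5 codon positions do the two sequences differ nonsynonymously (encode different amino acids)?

3

Codon 1: ATG Met / CTC Leu — nonsynonymous.
Codon 2: GTT Val / AGA Arg — nonsynonymous.
Codon 3: ACT Thr / ACT Thr — identical.
Codon 4: ATT Ile / ATT Ile — identical.
Codon 5: CGT Arg / GCA Ala — nonsynonymous.
Nonsynonymous differences: 3.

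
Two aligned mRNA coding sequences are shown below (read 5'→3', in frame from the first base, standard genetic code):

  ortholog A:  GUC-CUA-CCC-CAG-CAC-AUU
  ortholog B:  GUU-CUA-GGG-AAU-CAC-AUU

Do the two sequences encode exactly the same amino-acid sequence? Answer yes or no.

no

Codon 1: GUC Val / GUU Val — synonymous.
Codon 2: CUA Leu / CUA Leu — identical.
Codon 3: CCC Pro / GGG Gly — nonsynonymous.
Codon 4: CAG Gln / AAU Asn — nonsynonymous.
Codon 5: CAC His / CAC His — identical.
Codon 6: AUU Ile / AUU Ile — identical.
Nonsynonymous differences: 2 → different protein.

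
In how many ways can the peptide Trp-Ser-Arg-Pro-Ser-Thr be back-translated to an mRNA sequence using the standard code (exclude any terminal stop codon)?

3456

Trp: 1 codon.
Ser: 6 codons.
Arg: 6 codons.
Pro: 4 codons.
Ser: 6 codons.
Thr: 4 codons.
1 × 6 × 6 × 4 × 6 × 4 = 3456.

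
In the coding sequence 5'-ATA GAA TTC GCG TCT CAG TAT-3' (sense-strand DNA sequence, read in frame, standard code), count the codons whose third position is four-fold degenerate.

Codon 1 ATA (Ile): third position 3-fold.
Codon 2 GAA (Glu): third position 2-fold.
Codon 3 TTC (Phe): third position 2-fold.
Codon 4 GCG (Ala): third position 4-fold.
Codon 5 TCT (Ser): third position 4-fold.
Codon 6 CAG (Gln): third position 2-fold.
Codon 7 TAT (Tyr): third position 2-fold.
Four-fold degenerate third positions: 2.

2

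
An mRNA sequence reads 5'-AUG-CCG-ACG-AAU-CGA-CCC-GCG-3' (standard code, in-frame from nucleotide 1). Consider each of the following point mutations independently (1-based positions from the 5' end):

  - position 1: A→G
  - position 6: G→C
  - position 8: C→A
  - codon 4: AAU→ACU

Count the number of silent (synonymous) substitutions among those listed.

Codon 1: AUG (Met) → GUG (Val) — missense.
Codon 2: CCG (Pro) → CCC (Pro) — synonymous.
Codon 3: ACG (Thr) → AAG (Lys) — missense.
Codon 4: AAU (Asn) → ACU (Thr) — missense.
Synonymous: 1 of 4.

1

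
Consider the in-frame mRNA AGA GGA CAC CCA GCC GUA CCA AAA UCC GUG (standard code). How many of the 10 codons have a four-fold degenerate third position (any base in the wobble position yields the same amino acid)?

7

Codon 1 AGA (Arg): third position 2-fold.
Codon 2 GGA (Gly): third position 4-fold.
Codon 3 CAC (His): third position 2-fold.
Codon 4 CCA (Pro): third position 4-fold.
Codon 5 GCC (Ala): third position 4-fold.
Codon 6 GUA (Val): third position 4-fold.
Codon 7 CCA (Pro): third position 4-fold.
Codon 8 AAA (Lys): third position 2-fold.
Codon 9 UCC (Ser): third position 4-fold.
Codon 10 GUG (Val): third position 4-fold.
Four-fold degenerate third positions: 7.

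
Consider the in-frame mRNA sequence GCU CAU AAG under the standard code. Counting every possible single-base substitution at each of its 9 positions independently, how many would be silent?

5

Codon 1 (GCU, Ala): 3 synonymous substitutions.
Codon 2 (CAU, His): 1 synonymous substitution.
Codon 3 (AAG, Lys): 1 synonymous substitution.
Total: 3 + 1 + 1 = 5.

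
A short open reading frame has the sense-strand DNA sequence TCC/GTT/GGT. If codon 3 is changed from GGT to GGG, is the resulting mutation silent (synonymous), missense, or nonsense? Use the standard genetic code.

silent

Position 9 falls in codon 3: GGT → Gly.
After the substitution the codon is GGG → Gly.
Both encode Gly, so the change is synonymous.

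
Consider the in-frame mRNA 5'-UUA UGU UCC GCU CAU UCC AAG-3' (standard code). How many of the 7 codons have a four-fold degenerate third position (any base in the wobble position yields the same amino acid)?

3

Codon 1 UUA (Leu): third position 2-fold.
Codon 2 UGU (Cys): third position 2-fold.
Codon 3 UCC (Ser): third position 4-fold.
Codon 4 GCU (Ala): third position 4-fold.
Codon 5 CAU (His): third position 2-fold.
Codon 6 UCC (Ser): third position 4-fold.
Codon 7 AAG (Lys): third position 2-fold.
Four-fold degenerate third positions: 3.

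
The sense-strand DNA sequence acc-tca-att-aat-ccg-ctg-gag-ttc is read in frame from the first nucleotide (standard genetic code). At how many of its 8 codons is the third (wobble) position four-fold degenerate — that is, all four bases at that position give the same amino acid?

4

Codon 1 ACC (Thr): third position 4-fold.
Codon 2 TCA (Ser): third position 4-fold.
Codon 3 ATT (Ile): third position 3-fold.
Codon 4 AAT (Asn): third position 2-fold.
Codon 5 CCG (Pro): third position 4-fold.
Codon 6 CTG (Leu): third position 4-fold.
Codon 7 GAG (Glu): third position 2-fold.
Codon 8 TTC (Phe): third position 2-fold.
Four-fold degenerate third positions: 4.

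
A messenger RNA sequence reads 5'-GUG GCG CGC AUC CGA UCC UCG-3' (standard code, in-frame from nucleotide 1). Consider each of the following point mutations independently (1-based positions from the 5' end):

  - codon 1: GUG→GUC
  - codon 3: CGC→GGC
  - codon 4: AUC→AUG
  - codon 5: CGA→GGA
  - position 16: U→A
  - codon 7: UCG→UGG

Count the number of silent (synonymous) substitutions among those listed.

Codon 1: GUG (Val) → GUC (Val) — synonymous.
Codon 3: CGC (Arg) → GGC (Gly) — missense.
Codon 4: AUC (Ile) → AUG (Met) — missense.
Codon 5: CGA (Arg) → GGA (Gly) — missense.
Codon 6: UCC (Ser) → ACC (Thr) — missense.
Codon 7: UCG (Ser) → UGG (Trp) — missense.
Synonymous: 1 of 6.

1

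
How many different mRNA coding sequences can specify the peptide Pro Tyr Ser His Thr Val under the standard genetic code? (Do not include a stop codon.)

1536

Pro: 4 codons.
Tyr: 2 codons.
Ser: 6 codons.
His: 2 codons.
Thr: 4 codons.
Val: 4 codons.
4 × 2 × 6 × 2 × 4 × 4 = 1536.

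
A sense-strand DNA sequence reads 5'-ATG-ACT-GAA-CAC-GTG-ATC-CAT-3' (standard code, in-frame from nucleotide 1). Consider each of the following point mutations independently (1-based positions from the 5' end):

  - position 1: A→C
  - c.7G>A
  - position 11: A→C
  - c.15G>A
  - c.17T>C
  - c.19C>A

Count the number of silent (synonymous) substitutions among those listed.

1

Codon 1: ATG (Met) → CTG (Leu) — missense.
Codon 3: GAA (Glu) → AAA (Lys) — missense.
Codon 4: CAC (His) → CCC (Pro) — missense.
Codon 5: GTG (Val) → GTA (Val) — synonymous.
Codon 6: ATC (Ile) → ACC (Thr) — missense.
Codon 7: CAT (His) → AAT (Asn) — missense.
Synonymous: 1 of 6.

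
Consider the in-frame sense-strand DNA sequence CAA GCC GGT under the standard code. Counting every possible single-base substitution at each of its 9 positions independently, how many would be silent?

Codon 1 (CAA, Gln): 1 synonymous substitution.
Codon 2 (GCC, Ala): 3 synonymous substitutions.
Codon 3 (GGT, Gly): 3 synonymous substitutions.
Total: 1 + 3 + 3 = 7.

7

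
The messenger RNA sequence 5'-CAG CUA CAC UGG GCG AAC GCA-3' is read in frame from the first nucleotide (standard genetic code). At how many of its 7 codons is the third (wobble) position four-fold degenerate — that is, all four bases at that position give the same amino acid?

3

Codon 1 CAG (Gln): third position 2-fold.
Codon 2 CUA (Leu): third position 4-fold.
Codon 3 CAC (His): third position 2-fold.
Codon 4 UGG (Trp): third position 1-fold.
Codon 5 GCG (Ala): third position 4-fold.
Codon 6 AAC (Asn): third position 2-fold.
Codon 7 GCA (Ala): third position 4-fold.
Four-fold degenerate third positions: 3.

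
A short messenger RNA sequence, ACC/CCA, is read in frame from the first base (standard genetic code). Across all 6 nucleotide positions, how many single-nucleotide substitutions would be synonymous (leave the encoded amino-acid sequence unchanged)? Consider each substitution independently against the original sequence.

Codon 1 (ACC, Thr): 3 synonymous substitutions.
Codon 2 (CCA, Pro): 3 synonymous substitutions.
Total: 3 + 3 = 6.

6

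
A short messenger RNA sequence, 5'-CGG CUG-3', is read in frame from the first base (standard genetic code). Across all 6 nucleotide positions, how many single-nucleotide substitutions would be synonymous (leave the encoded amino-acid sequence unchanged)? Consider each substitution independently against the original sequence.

Codon 1 (CGG, Arg): 4 synonymous substitutions.
Codon 2 (CUG, Leu): 4 synonymous substitutions.
Total: 4 + 4 = 8.

8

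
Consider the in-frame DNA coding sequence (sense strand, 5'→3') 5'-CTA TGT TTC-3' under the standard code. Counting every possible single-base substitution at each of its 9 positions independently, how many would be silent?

Codon 1 (CTA, Leu): 4 synonymous substitutions.
Codon 2 (TGT, Cys): 1 synonymous substitution.
Codon 3 (TTC, Phe): 1 synonymous substitution.
Total: 4 + 1 + 1 = 6.

6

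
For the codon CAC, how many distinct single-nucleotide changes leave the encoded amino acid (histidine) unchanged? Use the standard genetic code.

1

Position 1: none → 0 synonymous.
Position 2: none → 0 synonymous.
Position 3: CAU → 1 synonymous.
Total: 0 + 0 + 1 = 1.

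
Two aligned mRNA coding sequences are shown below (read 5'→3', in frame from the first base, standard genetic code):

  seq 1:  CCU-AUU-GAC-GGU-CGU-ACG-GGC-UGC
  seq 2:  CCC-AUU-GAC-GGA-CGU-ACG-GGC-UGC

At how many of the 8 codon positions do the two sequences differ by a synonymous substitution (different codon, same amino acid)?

2

Codon 1: CCU Pro / CCC Pro — synonymous.
Codon 2: AUU Ile / AUU Ile — identical.
Codon 3: GAC Asp / GAC Asp — identical.
Codon 4: GGU Gly / GGA Gly — synonymous.
Codon 5: CGU Arg / CGU Arg — identical.
Codon 6: ACG Thr / ACG Thr — identical.
Codon 7: GGC Gly / GGC Gly — identical.
Codon 8: UGC Cys / UGC Cys — identical.
Synonymous differences: 2.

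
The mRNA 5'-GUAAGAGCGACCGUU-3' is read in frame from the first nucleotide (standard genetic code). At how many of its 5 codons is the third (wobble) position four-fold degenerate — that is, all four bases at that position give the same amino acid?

4

Codon 1 GUA (Val): third position 4-fold.
Codon 2 AGA (Arg): third position 2-fold.
Codon 3 GCG (Ala): third position 4-fold.
Codon 4 ACC (Thr): third position 4-fold.
Codon 5 GUU (Val): third position 4-fold.
Four-fold degenerate third positions: 4.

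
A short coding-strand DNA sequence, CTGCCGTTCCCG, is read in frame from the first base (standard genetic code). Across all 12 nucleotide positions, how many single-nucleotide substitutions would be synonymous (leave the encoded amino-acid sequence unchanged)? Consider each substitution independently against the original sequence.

Codon 1 (CTG, Leu): 4 synonymous substitutions.
Codon 2 (CCG, Pro): 3 synonymous substitutions.
Codon 3 (TTC, Phe): 1 synonymous substitution.
Codon 4 (CCG, Pro): 3 synonymous substitutions.
Total: 4 + 3 + 1 + 3 = 11.

11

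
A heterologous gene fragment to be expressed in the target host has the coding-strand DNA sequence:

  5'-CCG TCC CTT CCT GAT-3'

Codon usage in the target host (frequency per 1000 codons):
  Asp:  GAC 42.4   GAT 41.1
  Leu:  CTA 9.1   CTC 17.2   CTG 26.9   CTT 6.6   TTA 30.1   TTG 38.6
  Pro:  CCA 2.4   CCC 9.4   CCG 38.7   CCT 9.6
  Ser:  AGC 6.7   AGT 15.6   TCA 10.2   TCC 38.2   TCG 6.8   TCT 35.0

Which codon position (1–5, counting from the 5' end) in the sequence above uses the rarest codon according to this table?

3

Codon 1 CCG (Pro): 38.7 per 1000.
Codon 2 TCC (Ser): 38.2 per 1000.
Codon 3 CTT (Leu): 6.6 per 1000.
Codon 4 CCT (Pro): 9.6 per 1000.
Codon 5 GAT (Asp): 41.1 per 1000.
Lowest frequency is 6.6 at codon 3.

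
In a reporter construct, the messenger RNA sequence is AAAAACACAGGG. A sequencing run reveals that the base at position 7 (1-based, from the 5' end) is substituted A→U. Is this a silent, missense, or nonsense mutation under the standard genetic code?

Position 7 falls in codon 3: ACA → Thr.
After the substitution the codon is UCA → Ser.
Thr ≠ Ser, so this is a missense mutation.

missense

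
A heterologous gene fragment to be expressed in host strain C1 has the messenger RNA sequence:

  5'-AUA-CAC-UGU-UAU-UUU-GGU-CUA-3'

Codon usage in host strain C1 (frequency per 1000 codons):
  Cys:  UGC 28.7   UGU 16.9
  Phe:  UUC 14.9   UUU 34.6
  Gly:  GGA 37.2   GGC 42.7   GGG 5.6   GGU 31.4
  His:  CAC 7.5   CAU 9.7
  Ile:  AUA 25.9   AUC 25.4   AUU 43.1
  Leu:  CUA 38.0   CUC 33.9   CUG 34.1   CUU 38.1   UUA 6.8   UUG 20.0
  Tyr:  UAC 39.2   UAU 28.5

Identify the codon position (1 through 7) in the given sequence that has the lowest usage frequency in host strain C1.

Codon 1 AUA (Ile): 25.9 per 1000.
Codon 2 CAC (His): 7.5 per 1000.
Codon 3 UGU (Cys): 16.9 per 1000.
Codon 4 UAU (Tyr): 28.5 per 1000.
Codon 5 UUU (Phe): 34.6 per 1000.
Codon 6 GGU (Gly): 31.4 per 1000.
Codon 7 CUA (Leu): 38.0 per 1000.
Lowest frequency is 7.5 at codon 2.

2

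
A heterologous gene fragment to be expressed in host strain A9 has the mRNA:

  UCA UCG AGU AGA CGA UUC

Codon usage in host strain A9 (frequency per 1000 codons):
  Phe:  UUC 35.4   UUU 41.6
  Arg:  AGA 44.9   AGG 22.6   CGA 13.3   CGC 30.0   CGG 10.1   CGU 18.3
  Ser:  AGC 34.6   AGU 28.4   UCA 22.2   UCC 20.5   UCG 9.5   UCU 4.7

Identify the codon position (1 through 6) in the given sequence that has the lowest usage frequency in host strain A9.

2

Codon 1 UCA (Ser): 22.2 per 1000.
Codon 2 UCG (Ser): 9.5 per 1000.
Codon 3 AGU (Ser): 28.4 per 1000.
Codon 4 AGA (Arg): 44.9 per 1000.
Codon 5 CGA (Arg): 13.3 per 1000.
Codon 6 UUC (Phe): 35.4 per 1000.
Lowest frequency is 9.5 at codon 2.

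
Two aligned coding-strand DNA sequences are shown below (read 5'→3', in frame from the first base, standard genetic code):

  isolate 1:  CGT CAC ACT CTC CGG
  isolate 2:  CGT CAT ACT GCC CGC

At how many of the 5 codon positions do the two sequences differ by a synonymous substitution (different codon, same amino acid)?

2

Codon 1: CGT Arg / CGT Arg — identical.
Codon 2: CAC His / CAT His — synonymous.
Codon 3: ACT Thr / ACT Thr — identical.
Codon 4: CTC Leu / GCC Ala — nonsynonymous.
Codon 5: CGG Arg / CGC Arg — synonymous.
Synonymous differences: 2.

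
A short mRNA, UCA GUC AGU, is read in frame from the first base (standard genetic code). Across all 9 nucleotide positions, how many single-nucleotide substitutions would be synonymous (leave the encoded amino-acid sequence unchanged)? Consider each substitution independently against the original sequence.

7

Codon 1 (UCA, Ser): 3 synonymous substitutions.
Codon 2 (GUC, Val): 3 synonymous substitutions.
Codon 3 (AGU, Ser): 1 synonymous substitution.
Total: 3 + 3 + 1 = 7.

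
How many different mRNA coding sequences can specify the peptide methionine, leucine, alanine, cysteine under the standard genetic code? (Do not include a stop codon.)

48

Met: 1 codon.
Leu: 6 codons.
Ala: 4 codons.
Cys: 2 codons.
1 × 6 × 4 × 2 = 48.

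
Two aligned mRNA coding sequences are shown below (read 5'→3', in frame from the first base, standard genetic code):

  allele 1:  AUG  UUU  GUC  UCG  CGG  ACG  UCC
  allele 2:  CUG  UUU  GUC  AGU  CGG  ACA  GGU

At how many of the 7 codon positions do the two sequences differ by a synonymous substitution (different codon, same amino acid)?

2

Codon 1: AUG Met / CUG Leu — nonsynonymous.
Codon 2: UUU Phe / UUU Phe — identical.
Codon 3: GUC Val / GUC Val — identical.
Codon 4: UCG Ser / AGU Ser — synonymous.
Codon 5: CGG Arg / CGG Arg — identical.
Codon 6: ACG Thr / ACA Thr — synonymous.
Codon 7: UCC Ser / GGU Gly — nonsynonymous.
Synonymous differences: 2.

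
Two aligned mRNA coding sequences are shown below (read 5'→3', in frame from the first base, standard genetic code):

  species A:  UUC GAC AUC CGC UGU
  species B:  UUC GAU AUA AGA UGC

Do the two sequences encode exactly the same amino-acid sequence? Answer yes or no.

yes

Codon 1: UUC Phe / UUC Phe — identical.
Codon 2: GAC Asp / GAU Asp — synonymous.
Codon 3: AUC Ile / AUA Ile — synonymous.
Codon 4: CGC Arg / AGA Arg — synonymous.
Codon 5: UGU Cys / UGC Cys — synonymous.
Nonsynonymous differences: 0 → same protein.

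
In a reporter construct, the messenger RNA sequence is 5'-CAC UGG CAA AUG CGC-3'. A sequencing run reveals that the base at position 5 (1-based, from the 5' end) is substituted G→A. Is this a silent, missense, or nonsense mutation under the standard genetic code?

Position 5 falls in codon 2: UGG → Trp.
After the substitution the codon is UAG → Stop.
The new codon is a stop codon, so this is a nonsense mutation.

nonsense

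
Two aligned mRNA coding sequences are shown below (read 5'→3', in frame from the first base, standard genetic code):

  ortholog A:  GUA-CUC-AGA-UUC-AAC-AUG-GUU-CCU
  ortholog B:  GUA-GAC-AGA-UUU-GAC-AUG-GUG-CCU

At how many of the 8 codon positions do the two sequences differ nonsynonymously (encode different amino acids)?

Codon 1: GUA Val / GUA Val — identical.
Codon 2: CUC Leu / GAC Asp — nonsynonymous.
Codon 3: AGA Arg / AGA Arg — identical.
Codon 4: UUC Phe / UUU Phe — synonymous.
Codon 5: AAC Asn / GAC Asp — nonsynonymous.
Codon 6: AUG Met / AUG Met — identical.
Codon 7: GUU Val / GUG Val — synonymous.
Codon 8: CCU Pro / CCU Pro — identical.
Nonsynonymous differences: 2.

2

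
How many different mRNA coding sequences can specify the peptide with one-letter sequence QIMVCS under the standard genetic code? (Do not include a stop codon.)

288

Gln: 2 codons.
Ile: 3 codons.
Met: 1 codon.
Val: 4 codons.
Cys: 2 codons.
Ser: 6 codons.
2 × 3 × 1 × 4 × 2 × 6 = 288.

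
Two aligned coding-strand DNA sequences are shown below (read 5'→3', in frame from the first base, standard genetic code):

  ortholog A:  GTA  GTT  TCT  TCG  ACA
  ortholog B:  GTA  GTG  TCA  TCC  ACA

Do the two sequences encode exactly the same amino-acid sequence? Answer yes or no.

yes

Codon 1: GTA Val / GTA Val — identical.
Codon 2: GTT Val / GTG Val — synonymous.
Codon 3: TCT Ser / TCA Ser — synonymous.
Codon 4: TCG Ser / TCC Ser — synonymous.
Codon 5: ACA Thr / ACA Thr — identical.
Nonsynonymous differences: 0 → same protein.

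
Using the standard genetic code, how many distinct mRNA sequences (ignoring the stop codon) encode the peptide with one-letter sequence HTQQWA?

His: 2 codons.
Thr: 4 codons.
Gln: 2 codons.
Gln: 2 codons.
Trp: 1 codon.
Ala: 4 codons.
2 × 4 × 2 × 2 × 1 × 4 = 128.

128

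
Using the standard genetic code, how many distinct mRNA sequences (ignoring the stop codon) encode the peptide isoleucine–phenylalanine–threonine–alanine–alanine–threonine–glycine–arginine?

36864

Ile: 3 codons.
Phe: 2 codons.
Thr: 4 codons.
Ala: 4 codons.
Ala: 4 codons.
Thr: 4 codons.
Gly: 4 codons.
Arg: 6 codons.
3 × 2 × 4 × 4 × 4 × 4 × 4 × 6 = 36864.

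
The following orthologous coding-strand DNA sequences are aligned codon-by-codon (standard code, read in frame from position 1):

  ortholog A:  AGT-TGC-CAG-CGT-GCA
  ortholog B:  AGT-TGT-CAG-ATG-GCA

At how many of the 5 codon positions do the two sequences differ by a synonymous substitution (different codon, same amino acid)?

1

Codon 1: AGT Ser / AGT Ser — identical.
Codon 2: TGC Cys / TGT Cys — synonymous.
Codon 3: CAG Gln / CAG Gln — identical.
Codon 4: CGT Arg / ATG Met — nonsynonymous.
Codon 5: GCA Ala / GCA Ala — identical.
Synonymous differences: 1.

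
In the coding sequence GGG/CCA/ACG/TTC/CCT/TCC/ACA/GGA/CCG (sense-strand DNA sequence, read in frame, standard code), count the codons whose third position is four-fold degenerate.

8

Codon 1 GGG (Gly): third position 4-fold.
Codon 2 CCA (Pro): third position 4-fold.
Codon 3 ACG (Thr): third position 4-fold.
Codon 4 TTC (Phe): third position 2-fold.
Codon 5 CCT (Pro): third position 4-fold.
Codon 6 TCC (Ser): third position 4-fold.
Codon 7 ACA (Thr): third position 4-fold.
Codon 8 GGA (Gly): third position 4-fold.
Codon 9 CCG (Pro): third position 4-fold.
Four-fold degenerate third positions: 8.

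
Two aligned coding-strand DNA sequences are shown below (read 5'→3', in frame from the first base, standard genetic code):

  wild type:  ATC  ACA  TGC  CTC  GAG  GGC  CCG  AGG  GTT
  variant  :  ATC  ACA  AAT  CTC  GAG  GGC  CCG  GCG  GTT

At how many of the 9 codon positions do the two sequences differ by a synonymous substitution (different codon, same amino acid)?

Codon 1: ATC Ile / ATC Ile — identical.
Codon 2: ACA Thr / ACA Thr — identical.
Codon 3: TGC Cys / AAT Asn — nonsynonymous.
Codon 4: CTC Leu / CTC Leu — identical.
Codon 5: GAG Glu / GAG Glu — identical.
Codon 6: GGC Gly / GGC Gly — identical.
Codon 7: CCG Pro / CCG Pro — identical.
Codon 8: AGG Arg / GCG Ala — nonsynonymous.
Codon 9: GTT Val / GTT Val — identical.
Synonymous differences: 0.

0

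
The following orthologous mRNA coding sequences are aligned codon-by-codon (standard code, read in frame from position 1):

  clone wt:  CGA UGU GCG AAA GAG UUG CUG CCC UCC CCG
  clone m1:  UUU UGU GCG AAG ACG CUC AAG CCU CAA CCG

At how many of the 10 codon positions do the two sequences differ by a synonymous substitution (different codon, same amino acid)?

3

Codon 1: CGA Arg / UUU Phe — nonsynonymous.
Codon 2: UGU Cys / UGU Cys — identical.
Codon 3: GCG Ala / GCG Ala — identical.
Codon 4: AAA Lys / AAG Lys — synonymous.
Codon 5: GAG Glu / ACG Thr — nonsynonymous.
Codon 6: UUG Leu / CUC Leu — synonymous.
Codon 7: CUG Leu / AAG Lys — nonsynonymous.
Codon 8: CCC Pro / CCU Pro — synonymous.
Codon 9: UCC Ser / CAA Gln — nonsynonymous.
Codon 10: CCG Pro / CCG Pro — identical.
Synonymous differences: 3.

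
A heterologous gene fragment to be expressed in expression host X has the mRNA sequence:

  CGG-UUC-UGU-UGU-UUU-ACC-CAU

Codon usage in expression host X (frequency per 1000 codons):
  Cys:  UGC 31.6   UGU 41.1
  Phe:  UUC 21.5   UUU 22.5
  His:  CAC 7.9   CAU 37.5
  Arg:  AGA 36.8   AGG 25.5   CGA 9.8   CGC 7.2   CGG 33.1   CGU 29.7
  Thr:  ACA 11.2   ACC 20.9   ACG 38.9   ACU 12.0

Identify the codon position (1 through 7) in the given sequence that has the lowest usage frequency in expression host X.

Codon 1 CGG (Arg): 33.1 per 1000.
Codon 2 UUC (Phe): 21.5 per 1000.
Codon 3 UGU (Cys): 41.1 per 1000.
Codon 4 UGU (Cys): 41.1 per 1000.
Codon 5 UUU (Phe): 22.5 per 1000.
Codon 6 ACC (Thr): 20.9 per 1000.
Codon 7 CAU (His): 37.5 per 1000.
Lowest frequency is 20.9 at codon 6.

6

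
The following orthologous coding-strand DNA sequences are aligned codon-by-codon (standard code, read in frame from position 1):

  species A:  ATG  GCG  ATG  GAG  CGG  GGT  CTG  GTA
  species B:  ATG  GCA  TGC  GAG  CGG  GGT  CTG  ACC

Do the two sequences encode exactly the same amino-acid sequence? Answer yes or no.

no

Codon 1: ATG Met / ATG Met — identical.
Codon 2: GCG Ala / GCA Ala — synonymous.
Codon 3: ATG Met / TGC Cys — nonsynonymous.
Codon 4: GAG Glu / GAG Glu — identical.
Codon 5: CGG Arg / CGG Arg — identical.
Codon 6: GGT Gly / GGT Gly — identical.
Codon 7: CTG Leu / CTG Leu — identical.
Codon 8: GTA Val / ACC Thr — nonsynonymous.
Nonsynonymous differences: 2 → different protein.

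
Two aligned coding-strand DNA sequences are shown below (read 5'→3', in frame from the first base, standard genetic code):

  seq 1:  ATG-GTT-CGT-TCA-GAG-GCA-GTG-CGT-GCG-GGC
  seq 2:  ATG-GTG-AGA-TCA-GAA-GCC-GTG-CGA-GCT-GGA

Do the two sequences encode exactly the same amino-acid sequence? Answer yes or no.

Codon 1: ATG Met / ATG Met — identical.
Codon 2: GTT Val / GTG Val — synonymous.
Codon 3: CGT Arg / AGA Arg — synonymous.
Codon 4: TCA Ser / TCA Ser — identical.
Codon 5: GAG Glu / GAA Glu — synonymous.
Codon 6: GCA Ala / GCC Ala — synonymous.
Codon 7: GTG Val / GTG Val — identical.
Codon 8: CGT Arg / CGA Arg — synonymous.
Codon 9: GCG Ala / GCT Ala — synonymous.
Codon 10: GGC Gly / GGA Gly — synonymous.
Nonsynonymous differences: 0 → same protein.

yes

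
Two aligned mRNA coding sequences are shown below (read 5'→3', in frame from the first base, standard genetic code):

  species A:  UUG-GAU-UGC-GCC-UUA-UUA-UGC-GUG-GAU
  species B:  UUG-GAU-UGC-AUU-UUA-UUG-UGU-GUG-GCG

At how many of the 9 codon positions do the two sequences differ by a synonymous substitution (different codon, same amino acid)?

Codon 1: UUG Leu / UUG Leu — identical.
Codon 2: GAU Asp / GAU Asp — identical.
Codon 3: UGC Cys / UGC Cys — identical.
Codon 4: GCC Ala / AUU Ile — nonsynonymous.
Codon 5: UUA Leu / UUA Leu — identical.
Codon 6: UUA Leu / UUG Leu — synonymous.
Codon 7: UGC Cys / UGU Cys — synonymous.
Codon 8: GUG Val / GUG Val — identical.
Codon 9: GAU Asp / GCG Ala — nonsynonymous.
Synonymous differences: 2.

2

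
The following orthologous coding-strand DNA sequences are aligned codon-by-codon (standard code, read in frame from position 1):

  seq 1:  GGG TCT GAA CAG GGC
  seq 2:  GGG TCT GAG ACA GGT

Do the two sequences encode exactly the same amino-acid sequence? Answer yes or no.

no

Codon 1: GGG Gly / GGG Gly — identical.
Codon 2: TCT Ser / TCT Ser — identical.
Codon 3: GAA Glu / GAG Glu — synonymous.
Codon 4: CAG Gln / ACA Thr — nonsynonymous.
Codon 5: GGC Gly / GGT Gly — synonymous.
Nonsynonymous differences: 1 → different protein.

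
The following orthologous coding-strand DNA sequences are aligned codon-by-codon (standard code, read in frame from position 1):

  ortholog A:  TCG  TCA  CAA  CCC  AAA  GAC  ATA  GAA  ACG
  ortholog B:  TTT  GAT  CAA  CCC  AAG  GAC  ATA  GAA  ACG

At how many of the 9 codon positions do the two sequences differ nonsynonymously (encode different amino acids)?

Codon 1: TCG Ser / TTT Phe — nonsynonymous.
Codon 2: TCA Ser / GAT Asp — nonsynonymous.
Codon 3: CAA Gln / CAA Gln — identical.
Codon 4: CCC Pro / CCC Pro — identical.
Codon 5: AAA Lys / AAG Lys — synonymous.
Codon 6: GAC Asp / GAC Asp — identical.
Codon 7: ATA Ile / ATA Ile — identical.
Codon 8: GAA Glu / GAA Glu — identical.
Codon 9: ACG Thr / ACG Thr — identical.
Nonsynonymous differences: 2.

2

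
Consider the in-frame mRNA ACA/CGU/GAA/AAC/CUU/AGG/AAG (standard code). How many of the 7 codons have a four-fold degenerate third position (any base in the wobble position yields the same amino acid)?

Codon 1 ACA (Thr): third position 4-fold.
Codon 2 CGU (Arg): third position 4-fold.
Codon 3 GAA (Glu): third position 2-fold.
Codon 4 AAC (Asn): third position 2-fold.
Codon 5 CUU (Leu): third position 4-fold.
Codon 6 AGG (Arg): third position 2-fold.
Codon 7 AAG (Lys): third position 2-fold.
Four-fold degenerate third positions: 3.

3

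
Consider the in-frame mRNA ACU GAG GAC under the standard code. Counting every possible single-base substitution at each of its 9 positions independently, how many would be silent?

Codon 1 (ACU, Thr): 3 synonymous substitutions.
Codon 2 (GAG, Glu): 1 synonymous substitution.
Codon 3 (GAC, Asp): 1 synonymous substitution.
Total: 3 + 1 + 1 = 5.

5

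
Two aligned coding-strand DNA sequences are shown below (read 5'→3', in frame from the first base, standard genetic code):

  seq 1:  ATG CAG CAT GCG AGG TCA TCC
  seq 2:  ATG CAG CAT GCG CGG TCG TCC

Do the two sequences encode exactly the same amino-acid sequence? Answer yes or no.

yes

Codon 1: ATG Met / ATG Met — identical.
Codon 2: CAG Gln / CAG Gln — identical.
Codon 3: CAT His / CAT His — identical.
Codon 4: GCG Ala / GCG Ala — identical.
Codon 5: AGG Arg / CGG Arg — synonymous.
Codon 6: TCA Ser / TCG Ser — synonymous.
Codon 7: TCC Ser / TCC Ser — identical.
Nonsynonymous differences: 0 → same protein.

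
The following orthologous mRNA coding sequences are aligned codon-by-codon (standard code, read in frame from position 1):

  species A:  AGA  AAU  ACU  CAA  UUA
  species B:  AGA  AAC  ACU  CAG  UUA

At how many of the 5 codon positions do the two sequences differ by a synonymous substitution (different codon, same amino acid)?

2

Codon 1: AGA Arg / AGA Arg — identical.
Codon 2: AAU Asn / AAC Asn — synonymous.
Codon 3: ACU Thr / ACU Thr — identical.
Codon 4: CAA Gln / CAG Gln — synonymous.
Codon 5: UUA Leu / UUA Leu — identical.
Synonymous differences: 2.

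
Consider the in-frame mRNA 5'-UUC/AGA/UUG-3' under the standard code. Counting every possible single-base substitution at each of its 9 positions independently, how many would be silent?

Codon 1 (UUC, Phe): 1 synonymous substitution.
Codon 2 (AGA, Arg): 2 synonymous substitutions.
Codon 3 (UUG, Leu): 2 synonymous substitutions.
Total: 1 + 2 + 2 = 5.

5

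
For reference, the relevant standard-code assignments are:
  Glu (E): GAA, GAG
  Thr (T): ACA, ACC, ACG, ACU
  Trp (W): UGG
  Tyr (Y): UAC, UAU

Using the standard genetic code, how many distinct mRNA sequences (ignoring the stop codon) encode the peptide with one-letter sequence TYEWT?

Thr: 4 codons.
Tyr: 2 codons.
Glu: 2 codons.
Trp: 1 codon.
Thr: 4 codons.
4 × 2 × 2 × 1 × 4 = 64.

64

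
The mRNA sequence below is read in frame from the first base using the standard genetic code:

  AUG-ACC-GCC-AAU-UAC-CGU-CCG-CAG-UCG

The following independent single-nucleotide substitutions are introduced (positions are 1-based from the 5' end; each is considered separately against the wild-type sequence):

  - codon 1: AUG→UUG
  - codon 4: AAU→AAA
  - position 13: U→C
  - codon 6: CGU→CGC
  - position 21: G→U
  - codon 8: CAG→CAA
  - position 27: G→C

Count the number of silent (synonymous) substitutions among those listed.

Codon 1: AUG (Met) → UUG (Leu) — missense.
Codon 4: AAU (Asn) → AAA (Lys) — missense.
Codon 5: UAC (Tyr) → CAC (His) — missense.
Codon 6: CGU (Arg) → CGC (Arg) — synonymous.
Codon 7: CCG (Pro) → CCU (Pro) — synonymous.
Codon 8: CAG (Gln) → CAA (Gln) — synonymous.
Codon 9: UCG (Ser) → UCC (Ser) — synonymous.
Synonymous: 4 of 7.

4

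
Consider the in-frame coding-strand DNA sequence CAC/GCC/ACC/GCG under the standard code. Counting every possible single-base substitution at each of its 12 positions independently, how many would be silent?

10

Codon 1 (CAC, His): 1 synonymous substitution.
Codon 2 (GCC, Ala): 3 synonymous substitutions.
Codon 3 (ACC, Thr): 3 synonymous substitutions.
Codon 4 (GCG, Ala): 3 synonymous substitutions.
Total: 1 + 3 + 3 + 3 = 10.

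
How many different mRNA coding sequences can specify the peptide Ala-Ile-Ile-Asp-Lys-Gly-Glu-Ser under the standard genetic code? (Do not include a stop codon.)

6912

Ala: 4 codons.
Ile: 3 codons.
Ile: 3 codons.
Asp: 2 codons.
Lys: 2 codons.
Gly: 4 codons.
Glu: 2 codons.
Ser: 6 codons.
4 × 3 × 3 × 2 × 2 × 4 × 2 × 6 = 6912.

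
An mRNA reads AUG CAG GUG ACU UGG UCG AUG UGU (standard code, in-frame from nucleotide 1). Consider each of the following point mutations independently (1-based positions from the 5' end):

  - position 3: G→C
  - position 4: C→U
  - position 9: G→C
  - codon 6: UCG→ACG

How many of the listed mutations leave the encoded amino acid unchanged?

1

Codon 1: AUG (Met) → AUC (Ile) — missense.
Codon 2: CAG (Gln) → UAG (Stop) — nonsense.
Codon 3: GUG (Val) → GUC (Val) — synonymous.
Codon 6: UCG (Ser) → ACG (Thr) — missense.
Synonymous: 1 of 4.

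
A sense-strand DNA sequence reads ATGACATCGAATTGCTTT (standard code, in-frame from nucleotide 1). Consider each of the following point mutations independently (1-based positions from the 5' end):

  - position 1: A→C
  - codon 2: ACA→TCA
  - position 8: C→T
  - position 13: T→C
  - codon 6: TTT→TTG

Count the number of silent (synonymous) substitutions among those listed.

Codon 1: ATG (Met) → CTG (Leu) — missense.
Codon 2: ACA (Thr) → TCA (Ser) — missense.
Codon 3: TCG (Ser) → TTG (Leu) — missense.
Codon 5: TGC (Cys) → CGC (Arg) — missense.
Codon 6: TTT (Phe) → TTG (Leu) — missense.
Synonymous: 0 of 5.

0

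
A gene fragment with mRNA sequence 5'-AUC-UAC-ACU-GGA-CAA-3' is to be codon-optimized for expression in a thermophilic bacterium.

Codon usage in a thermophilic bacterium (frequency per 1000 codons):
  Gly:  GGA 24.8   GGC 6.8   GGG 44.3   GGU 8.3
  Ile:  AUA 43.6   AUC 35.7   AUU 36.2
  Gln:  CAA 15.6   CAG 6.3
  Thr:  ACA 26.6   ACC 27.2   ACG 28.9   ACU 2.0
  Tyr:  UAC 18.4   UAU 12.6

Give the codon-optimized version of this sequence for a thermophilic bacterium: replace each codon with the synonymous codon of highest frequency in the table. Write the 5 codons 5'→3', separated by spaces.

AUA UAC ACG GGG CAA

Codon 1 (Ile): best is AUA at 43.6.
Codon 2 (Tyr): best is UAC at 18.4.
Codon 3 (Thr): best is ACG at 28.9.
Codon 4 (Gly): best is GGG at 44.3.
Codon 5 (Gln): best is CAA at 15.6.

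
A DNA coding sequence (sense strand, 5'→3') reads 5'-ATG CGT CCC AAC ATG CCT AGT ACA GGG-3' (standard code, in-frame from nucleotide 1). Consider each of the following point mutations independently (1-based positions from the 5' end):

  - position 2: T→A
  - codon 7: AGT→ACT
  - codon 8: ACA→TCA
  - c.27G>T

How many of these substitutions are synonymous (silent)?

1

Codon 1: ATG (Met) → AAG (Lys) — missense.
Codon 7: AGT (Ser) → ACT (Thr) — missense.
Codon 8: ACA (Thr) → TCA (Ser) — missense.
Codon 9: GGG (Gly) → GGT (Gly) — synonymous.
Synonymous: 1 of 4.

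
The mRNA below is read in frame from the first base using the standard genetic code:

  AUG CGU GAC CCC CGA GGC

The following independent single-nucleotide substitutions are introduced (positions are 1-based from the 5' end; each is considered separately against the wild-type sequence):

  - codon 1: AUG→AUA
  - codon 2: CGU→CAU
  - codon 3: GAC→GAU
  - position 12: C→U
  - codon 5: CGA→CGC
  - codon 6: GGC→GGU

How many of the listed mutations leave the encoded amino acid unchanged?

4

Codon 1: AUG (Met) → AUA (Ile) — missense.
Codon 2: CGU (Arg) → CAU (His) — missense.
Codon 3: GAC (Asp) → GAU (Asp) — synonymous.
Codon 4: CCC (Pro) → CCU (Pro) — synonymous.
Codon 5: CGA (Arg) → CGC (Arg) — synonymous.
Codon 6: GGC (Gly) → GGU (Gly) — synonymous.
Synonymous: 4 of 6.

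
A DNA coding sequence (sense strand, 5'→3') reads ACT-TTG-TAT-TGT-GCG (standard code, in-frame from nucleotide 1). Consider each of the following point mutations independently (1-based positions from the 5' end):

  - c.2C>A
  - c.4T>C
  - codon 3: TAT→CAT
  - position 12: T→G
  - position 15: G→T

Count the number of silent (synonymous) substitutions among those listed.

Codon 1: ACT (Thr) → AAT (Asn) — missense.
Codon 2: TTG (Leu) → CTG (Leu) — synonymous.
Codon 3: TAT (Tyr) → CAT (His) — missense.
Codon 4: TGT (Cys) → TGG (Trp) — missense.
Codon 5: GCG (Ala) → GCT (Ala) — synonymous.
Synonymous: 2 of 5.

2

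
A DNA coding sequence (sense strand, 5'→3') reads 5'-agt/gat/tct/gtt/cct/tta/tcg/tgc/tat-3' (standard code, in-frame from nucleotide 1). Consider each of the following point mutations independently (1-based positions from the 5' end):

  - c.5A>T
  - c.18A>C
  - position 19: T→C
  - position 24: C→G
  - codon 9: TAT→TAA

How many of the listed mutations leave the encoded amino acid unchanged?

0

Codon 2: GAT (Asp) → GTT (Val) — missense.
Codon 6: TTA (Leu) → TTC (Phe) — missense.
Codon 7: TCG (Ser) → CCG (Pro) — missense.
Codon 8: TGC (Cys) → TGG (Trp) — missense.
Codon 9: TAT (Tyr) → TAA (Stop) — nonsense.
Synonymous: 0 of 5.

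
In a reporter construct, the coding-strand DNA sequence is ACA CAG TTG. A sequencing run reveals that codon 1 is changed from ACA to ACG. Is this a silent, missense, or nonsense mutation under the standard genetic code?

silent

Position 3 falls in codon 1: ACA → Thr.
After the substitution the codon is ACG → Thr.
Both encode Thr, so the change is synonymous.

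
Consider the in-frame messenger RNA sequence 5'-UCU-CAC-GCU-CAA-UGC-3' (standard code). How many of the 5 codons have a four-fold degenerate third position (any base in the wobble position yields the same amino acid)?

Codon 1 UCU (Ser): third position 4-fold.
Codon 2 CAC (His): third position 2-fold.
Codon 3 GCU (Ala): third position 4-fold.
Codon 4 CAA (Gln): third position 2-fold.
Codon 5 UGC (Cys): third position 2-fold.
Four-fold degenerate third positions: 2.

2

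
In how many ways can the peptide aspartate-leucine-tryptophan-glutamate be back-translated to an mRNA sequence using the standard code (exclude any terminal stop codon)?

Asp: 2 codons.
Leu: 6 codons.
Trp: 1 codon.
Glu: 2 codons.
2 × 6 × 1 × 2 = 24.

24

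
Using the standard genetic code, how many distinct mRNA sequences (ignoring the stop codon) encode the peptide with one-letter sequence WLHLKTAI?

Trp: 1 codon.
Leu: 6 codons.
His: 2 codons.
Leu: 6 codons.
Lys: 2 codons.
Thr: 4 codons.
Ala: 4 codons.
Ile: 3 codons.
1 × 6 × 2 × 6 × 2 × 4 × 4 × 3 = 6912.

6912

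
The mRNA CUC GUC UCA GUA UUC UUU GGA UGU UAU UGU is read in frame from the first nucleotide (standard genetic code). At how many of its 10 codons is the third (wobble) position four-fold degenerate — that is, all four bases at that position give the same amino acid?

Codon 1 CUC (Leu): third position 4-fold.
Codon 2 GUC (Val): third position 4-fold.
Codon 3 UCA (Ser): third position 4-fold.
Codon 4 GUA (Val): third position 4-fold.
Codon 5 UUC (Phe): third position 2-fold.
Codon 6 UUU (Phe): third position 2-fold.
Codon 7 GGA (Gly): third position 4-fold.
Codon 8 UGU (Cys): third position 2-fold.
Codon 9 UAU (Tyr): third position 2-fold.
Codon 10 UGU (Cys): third position 2-fold.
Four-fold degenerate third positions: 5.

5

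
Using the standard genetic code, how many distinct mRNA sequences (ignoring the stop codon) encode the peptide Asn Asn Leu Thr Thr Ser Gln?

Asn: 2 codons.
Asn: 2 codons.
Leu: 6 codons.
Thr: 4 codons.
Thr: 4 codons.
Ser: 6 codons.
Gln: 2 codons.
2 × 2 × 6 × 4 × 4 × 6 × 2 = 4608.

4608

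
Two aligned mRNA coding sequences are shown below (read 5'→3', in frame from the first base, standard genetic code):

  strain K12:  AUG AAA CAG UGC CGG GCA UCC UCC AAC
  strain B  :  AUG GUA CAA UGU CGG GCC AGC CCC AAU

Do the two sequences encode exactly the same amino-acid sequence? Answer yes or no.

Codon 1: AUG Met / AUG Met — identical.
Codon 2: AAA Lys / GUA Val — nonsynonymous.
Codon 3: CAG Gln / CAA Gln — synonymous.
Codon 4: UGC Cys / UGU Cys — synonymous.
Codon 5: CGG Arg / CGG Arg — identical.
Codon 6: GCA Ala / GCC Ala — synonymous.
Codon 7: UCC Ser / AGC Ser — synonymous.
Codon 8: UCC Ser / CCC Pro — nonsynonymous.
Codon 9: AAC Asn / AAU Asn — synonymous.
Nonsynonymous differences: 2 → different protein.

no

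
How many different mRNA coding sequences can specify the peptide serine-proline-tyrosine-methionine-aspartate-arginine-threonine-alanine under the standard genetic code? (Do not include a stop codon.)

Ser: 6 codons.
Pro: 4 codons.
Tyr: 2 codons.
Met: 1 codon.
Asp: 2 codons.
Arg: 6 codons.
Thr: 4 codons.
Ala: 4 codons.
6 × 4 × 2 × 1 × 2 × 6 × 4 × 4 = 9216.

9216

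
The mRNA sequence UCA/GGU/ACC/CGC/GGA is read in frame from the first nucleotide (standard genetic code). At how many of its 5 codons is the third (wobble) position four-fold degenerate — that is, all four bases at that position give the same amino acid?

Codon 1 UCA (Ser): third position 4-fold.
Codon 2 GGU (Gly): third position 4-fold.
Codon 3 ACC (Thr): third position 4-fold.
Codon 4 CGC (Arg): third position 4-fold.
Codon 5 GGA (Gly): third position 4-fold.
Four-fold degenerate third positions: 5.

5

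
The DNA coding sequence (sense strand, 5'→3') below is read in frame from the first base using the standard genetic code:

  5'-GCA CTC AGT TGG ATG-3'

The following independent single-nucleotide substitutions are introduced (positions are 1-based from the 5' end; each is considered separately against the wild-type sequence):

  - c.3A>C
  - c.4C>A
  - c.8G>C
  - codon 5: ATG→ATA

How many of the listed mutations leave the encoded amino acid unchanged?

1

Codon 1: GCA (Ala) → GCC (Ala) — synonymous.
Codon 2: CTC (Leu) → ATC (Ile) — missense.
Codon 3: AGT (Ser) → ACT (Thr) — missense.
Codon 5: ATG (Met) → ATA (Ile) — missense.
Synonymous: 1 of 4.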